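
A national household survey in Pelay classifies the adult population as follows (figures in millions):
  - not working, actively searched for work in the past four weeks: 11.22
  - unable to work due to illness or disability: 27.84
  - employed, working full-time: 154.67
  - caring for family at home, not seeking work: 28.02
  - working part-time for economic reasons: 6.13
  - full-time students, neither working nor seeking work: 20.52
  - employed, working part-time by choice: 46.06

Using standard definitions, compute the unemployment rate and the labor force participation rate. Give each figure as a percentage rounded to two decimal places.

Unemployment rate ≈ 5.14%; labor force participation rate ≈ 74.06%.

Employed = 154.67 + 6.13 + 46.06 = 206.86 million (anyone who worked, including part-time for economic reasons, counts as employed).
Unemployed = 11.22 million.
Labor force = 206.86 + 11.22 = 218.08 million.
Not in labor force = 27.84 + 28.02 + 20.52 = 76.38 million (those not working and not actively searching are outside the labor force).
Civilian working-age population = 218.08 + 76.38 = 294.46 million.
Unemployment rate = 11.22 / 218.08 = 5.14%.
Labor force participation rate = 218.08 / 294.46 = 74.06%.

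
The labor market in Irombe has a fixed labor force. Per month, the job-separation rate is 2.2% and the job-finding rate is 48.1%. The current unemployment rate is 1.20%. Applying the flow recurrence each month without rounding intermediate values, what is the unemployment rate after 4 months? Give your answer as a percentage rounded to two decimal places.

Unemployment rate after four months ≈ 4.18%.

With a fixed labor force, u_{t+1} = u_t + s·(1−u_t) − f·u_t = u_t·(1−s−f) + s.
Here 1−s−f = 0.497 and s = 0.022.
u_1 = 0.012000 × 0.497 + 0.022 = 0.027964.
u_2 = 0.027964 × 0.497 + 0.022 = 0.035898.
u_3 = 0.035898 × 0.497 + 0.022 = 0.039841.
u_4 = 0.039841 × 0.497 + 0.022 = 0.041801.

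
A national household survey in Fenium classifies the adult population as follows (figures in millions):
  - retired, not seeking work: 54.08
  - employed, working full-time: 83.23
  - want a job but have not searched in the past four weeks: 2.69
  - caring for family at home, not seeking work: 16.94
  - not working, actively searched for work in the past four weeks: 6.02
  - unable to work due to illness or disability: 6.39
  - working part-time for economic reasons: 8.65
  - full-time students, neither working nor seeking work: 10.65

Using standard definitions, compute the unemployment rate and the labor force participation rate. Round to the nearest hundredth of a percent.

Employed = 83.23 + 8.65 = 91.88 million (anyone who worked, including part-time for economic reasons, counts as employed).
Unemployed = 6.02 million.
Labor force = 91.88 + 6.02 = 97.90 million.
Not in labor force = 54.08 + 2.69 + 16.94 + 6.39 + 10.65 = 90.75 million (those not working and not actively searching are outside the labor force — including those who want a job but have given up searching).
Civilian working-age population = 97.90 + 90.75 = 188.65 million.
Unemployment rate = 6.02 / 97.90 = 6.15%.
Labor force participation rate = 97.90 / 188.65 = 51.90%.

Unemployment rate ≈ 6.15%; labor force participation rate ≈ 51.90%.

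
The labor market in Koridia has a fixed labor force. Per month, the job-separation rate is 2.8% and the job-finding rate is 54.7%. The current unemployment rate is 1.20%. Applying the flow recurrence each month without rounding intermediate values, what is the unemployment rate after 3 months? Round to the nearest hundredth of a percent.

Unemployment rate after three months ≈ 4.59%.

With a fixed labor force, u_{t+1} = u_t + s·(1−u_t) − f·u_t = u_t·(1−s−f) + s.
Here 1−s−f = 0.425 and s = 0.028.
u_1 = 0.012000 × 0.425 + 0.028 = 0.033100.
u_2 = 0.033100 × 0.425 + 0.028 = 0.042068.
u_3 = 0.042068 × 0.425 + 0.028 = 0.045879.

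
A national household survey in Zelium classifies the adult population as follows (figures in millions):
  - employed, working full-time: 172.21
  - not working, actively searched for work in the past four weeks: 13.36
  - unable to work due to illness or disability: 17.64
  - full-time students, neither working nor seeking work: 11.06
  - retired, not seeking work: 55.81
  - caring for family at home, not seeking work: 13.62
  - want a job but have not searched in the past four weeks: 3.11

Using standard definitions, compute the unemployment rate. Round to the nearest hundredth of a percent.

Employed = 172.21 million.
Unemployed = 13.36 million.
Labor force = 172.21 + 13.36 = 185.57 million.
Unemployment rate = 13.36 / 185.57 = 7.20%.

Unemployment rate ≈ 7.20%.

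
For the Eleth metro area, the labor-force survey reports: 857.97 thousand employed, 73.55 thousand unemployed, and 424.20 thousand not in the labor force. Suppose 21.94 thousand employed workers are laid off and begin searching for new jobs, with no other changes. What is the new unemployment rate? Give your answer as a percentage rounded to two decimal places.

Initially, labor force = 857.97 + 73.55 = 931.52 thousand, so u = 73.55/931.52 = 7.90%.
After the change, employed falls and unemployed rises by 21.94; labor force unchanged → E = 836.03, U = 95.49, labor force = 931.52 thousand.
New unemployment rate = 95.49 / 931.52 = 10.25%.

New unemployment rate ≈ 10.25%.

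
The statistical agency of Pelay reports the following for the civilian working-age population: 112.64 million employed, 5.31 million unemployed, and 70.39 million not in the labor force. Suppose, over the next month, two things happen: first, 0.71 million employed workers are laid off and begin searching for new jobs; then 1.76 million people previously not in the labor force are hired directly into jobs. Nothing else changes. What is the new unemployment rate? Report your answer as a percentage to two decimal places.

New unemployment rate ≈ 5.03%.

Initially, labor force = 112.64 + 5.31 = 117.95 million, so u = 5.31/117.95 = 4.50%.
After the first change, employed falls and unemployed rises by 0.71; labor force unchanged → E = 111.93, U = 6.02, labor force = 117.95 million.
After the second change, employed and labor force both rise by 1.76; unemployed unchanged → E = 113.69, U = 6.02, labor force = 119.71 million.
New unemployment rate = 6.02 / 119.71 = 5.03%.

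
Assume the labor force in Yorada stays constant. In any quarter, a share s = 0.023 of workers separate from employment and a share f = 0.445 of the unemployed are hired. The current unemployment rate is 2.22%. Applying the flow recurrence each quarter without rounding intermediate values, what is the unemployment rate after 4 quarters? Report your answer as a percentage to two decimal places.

With a fixed labor force, u_{t+1} = u_t + s·(1−u_t) − f·u_t = u_t·(1−s−f) + s.
Here 1−s−f = 0.532 and s = 0.023.
u_1 = 0.022200 × 0.532 + 0.023 = 0.034810.
u_2 = 0.034810 × 0.532 + 0.023 = 0.041519.
u_3 = 0.041519 × 0.532 + 0.023 = 0.045088.
u_4 = 0.045088 × 0.532 + 0.023 = 0.046987.

Unemployment rate after four quarters ≈ 4.70%.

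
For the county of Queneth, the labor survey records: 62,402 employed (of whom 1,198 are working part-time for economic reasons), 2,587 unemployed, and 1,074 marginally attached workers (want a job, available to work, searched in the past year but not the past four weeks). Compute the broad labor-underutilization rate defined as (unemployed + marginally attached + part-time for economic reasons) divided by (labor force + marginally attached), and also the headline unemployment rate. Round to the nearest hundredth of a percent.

Broad underutilization rate ≈ 7.36%; headline unemployment rate ≈ 3.98%.

Labor force = 62,402 + 2,587 = 64,989.
Numerator = 2,587 + 1,074 + 1,198 = 4,859.
Denominator = 64,989 + 1,074 = 66,063.
Broad rate = 4,859 / 66,063 = 7.36%.
Headline unemployment rate = 2,587 / 64,989 = 3.98%.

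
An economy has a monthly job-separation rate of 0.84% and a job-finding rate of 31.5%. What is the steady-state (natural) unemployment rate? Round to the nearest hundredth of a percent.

At steady state the flows balance: s·E = f·U, so U/(E+U) = s/(s+f).
u* = 0.84 / (0.84 + 31.5) = 0.84 / 32.34 = 2.60%.

Steady-state unemployment rate ≈ 2.60%.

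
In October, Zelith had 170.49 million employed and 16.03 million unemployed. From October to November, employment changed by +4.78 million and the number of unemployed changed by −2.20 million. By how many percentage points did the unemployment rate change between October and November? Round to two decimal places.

The unemployment rate changed by −1.28 percentage points.

October: labor force = 170.49 + 16.03 = 186.52; u = 16.03/186.52 = 8.59%.
November: labor force = 175.27 + 13.83 = 189.10; u = 13.83/189.10 = 7.31%.
Change = 7.31% − 8.59% = −1.28 pp.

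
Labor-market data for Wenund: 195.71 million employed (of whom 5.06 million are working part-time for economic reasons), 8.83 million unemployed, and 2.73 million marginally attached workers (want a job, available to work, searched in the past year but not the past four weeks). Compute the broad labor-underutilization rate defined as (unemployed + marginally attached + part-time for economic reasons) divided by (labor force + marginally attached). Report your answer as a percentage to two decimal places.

Labor force = 195.71 + 8.83 = 204.54 million.
Numerator = 8.83 + 2.73 + 5.06 = 16.62 million.
Denominator = 204.54 + 2.73 = 207.27 million.
Broad rate = 16.62 / 207.27 = 8.02%.

Broad underutilization rate ≈ 8.02%.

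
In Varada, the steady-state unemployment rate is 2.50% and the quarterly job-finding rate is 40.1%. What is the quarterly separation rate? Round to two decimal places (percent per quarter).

From u* = s/(s+f): s = u·f/(1−u).
s = 0.0250 × 40.1 / (1 − 0.0250) = 1.0025 / 0.9750 ≈ 1.03% per quarter.

Separation rate ≈ 1.03% per quarter.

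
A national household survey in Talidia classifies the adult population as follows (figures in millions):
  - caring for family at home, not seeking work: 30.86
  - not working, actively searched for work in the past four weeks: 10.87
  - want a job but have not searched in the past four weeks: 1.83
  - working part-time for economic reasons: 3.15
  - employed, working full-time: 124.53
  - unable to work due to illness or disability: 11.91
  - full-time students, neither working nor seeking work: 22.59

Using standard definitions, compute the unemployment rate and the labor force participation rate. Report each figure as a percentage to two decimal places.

Employed = 3.15 + 124.53 = 127.68 million (anyone who worked, including part-time for economic reasons, counts as employed).
Unemployed = 10.87 million.
Labor force = 127.68 + 10.87 = 138.55 million.
Not in labor force = 30.86 + 1.83 + 11.91 + 22.59 = 67.19 million (those not working and not actively searching are outside the labor force — including those who want a job but have given up searching).
Civilian working-age population = 138.55 + 67.19 = 205.74 million.
Unemployment rate = 10.87 / 138.55 = 7.85%.
Labor force participation rate = 138.55 / 205.74 = 67.34%.

Unemployment rate ≈ 7.85%; labor force participation rate ≈ 67.34%.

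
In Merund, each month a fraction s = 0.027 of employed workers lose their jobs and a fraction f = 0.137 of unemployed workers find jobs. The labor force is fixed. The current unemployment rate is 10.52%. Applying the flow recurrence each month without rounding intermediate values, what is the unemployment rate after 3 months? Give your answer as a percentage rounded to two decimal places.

Unemployment rate after three months ≈ 12.99%.

With a fixed labor force, u_{t+1} = u_t + s·(1−u_t) − f·u_t = u_t·(1−s−f) + s.
Here 1−s−f = 0.836 and s = 0.027.
u_1 = 0.105200 × 0.836 + 0.027 = 0.114947.
u_2 = 0.114947 × 0.836 + 0.027 = 0.123096.
u_3 = 0.123096 × 0.836 + 0.027 = 0.129908.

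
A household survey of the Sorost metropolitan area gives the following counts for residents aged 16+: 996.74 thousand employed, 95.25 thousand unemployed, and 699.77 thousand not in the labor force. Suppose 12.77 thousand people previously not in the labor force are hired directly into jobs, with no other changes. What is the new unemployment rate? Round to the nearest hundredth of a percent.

New unemployment rate ≈ 8.62%.

Initially, labor force = 996.74 + 95.25 = 1,091.99 thousand, so u = 95.25/1,091.99 = 8.72%.
After the change, employed and labor force both rise by 12.77; unemployed unchanged → E = 1,009.51, U = 95.25, labor force = 1,104.76 thousand.
New unemployment rate = 95.25 / 1,104.76 = 8.62%.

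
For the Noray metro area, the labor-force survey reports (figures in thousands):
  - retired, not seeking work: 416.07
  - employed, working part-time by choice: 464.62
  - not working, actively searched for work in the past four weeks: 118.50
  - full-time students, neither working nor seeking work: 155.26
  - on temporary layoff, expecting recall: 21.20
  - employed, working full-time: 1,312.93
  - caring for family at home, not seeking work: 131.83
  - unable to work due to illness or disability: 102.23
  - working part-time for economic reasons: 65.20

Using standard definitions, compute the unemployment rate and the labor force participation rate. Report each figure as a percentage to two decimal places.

Unemployment rate ≈ 7.05%; labor force participation rate ≈ 71.11%.

Employed = 464.62 + 1,312.93 + 65.20 = 1,842.75 thousand (anyone who worked, including part-time for economic reasons, counts as employed).
Unemployed = 118.50 + 21.20 = 139.70 thousand (jobless and actively searching, or on temporary layoff).
Labor force = 1,842.75 + 139.70 = 1,982.45 thousand.
Not in labor force = 416.07 + 155.26 + 131.83 + 102.23 = 805.39 thousand (those not working and not actively searching are outside the labor force).
Civilian working-age population = 1,982.45 + 805.39 = 2,787.84 thousand.
Unemployment rate = 139.70 / 1,982.45 = 7.05%.
Labor force participation rate = 1,982.45 / 2,787.84 = 71.11%.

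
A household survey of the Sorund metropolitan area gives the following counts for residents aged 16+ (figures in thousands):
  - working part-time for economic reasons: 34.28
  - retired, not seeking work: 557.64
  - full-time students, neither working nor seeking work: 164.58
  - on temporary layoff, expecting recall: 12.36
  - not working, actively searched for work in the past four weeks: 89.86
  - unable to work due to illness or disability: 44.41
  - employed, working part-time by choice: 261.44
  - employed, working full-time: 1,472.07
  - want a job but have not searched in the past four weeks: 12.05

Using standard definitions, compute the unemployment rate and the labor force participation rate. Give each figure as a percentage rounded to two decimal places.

Unemployment rate ≈ 5.47%; labor force participation rate ≈ 70.60%.

Employed = 34.28 + 261.44 + 1,472.07 = 1,767.79 thousand (anyone who worked, including part-time for economic reasons, counts as employed).
Unemployed = 12.36 + 89.86 = 102.22 thousand (jobless and actively searching, or on temporary layoff).
Labor force = 1,767.79 + 102.22 = 1,870.01 thousand.
Not in labor force = 557.64 + 164.58 + 44.41 + 12.05 = 778.68 thousand (those not working and not actively searching are outside the labor force — including those who want a job but have given up searching).
Civilian working-age population = 1,870.01 + 778.68 = 2,648.69 thousand.
Unemployment rate = 102.22 / 1,870.01 = 5.47%.
Labor force participation rate = 1,870.01 / 2,648.69 = 70.60%.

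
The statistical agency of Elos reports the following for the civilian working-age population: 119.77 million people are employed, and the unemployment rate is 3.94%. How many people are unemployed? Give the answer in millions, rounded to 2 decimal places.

Let U be the number unemployed. The labor force is E + U, and U/(E+U) = 0.0394.
So U = 0.0394 × 119.77 / (1 − 0.0394) = 4.7189 / 0.9606 ≈ 4.91 million.

About 4.91 million are unemployed.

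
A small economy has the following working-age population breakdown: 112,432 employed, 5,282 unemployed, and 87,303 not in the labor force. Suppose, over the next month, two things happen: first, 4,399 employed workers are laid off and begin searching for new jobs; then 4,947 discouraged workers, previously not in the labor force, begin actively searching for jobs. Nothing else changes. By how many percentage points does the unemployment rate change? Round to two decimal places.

The unemployment rate changes by +7.44 percentage points.

Initially, labor force = 112,432 + 5,282 = 117,714, so u = 5,282/117,714 = 4.49%.
After the first change, employed falls and unemployed rises by 4,399; labor force unchanged → E = 108,033, U = 9,681, labor force = 117,714.
After the second change, unemployed and labor force both rise by 4,947 → E = 108,033, U = 14,628, labor force = 122,661.
New unemployment rate = 14,628 / 122,661 = 11.93%.
Change = 11.93% − 4.49% = +7.44 percentage points.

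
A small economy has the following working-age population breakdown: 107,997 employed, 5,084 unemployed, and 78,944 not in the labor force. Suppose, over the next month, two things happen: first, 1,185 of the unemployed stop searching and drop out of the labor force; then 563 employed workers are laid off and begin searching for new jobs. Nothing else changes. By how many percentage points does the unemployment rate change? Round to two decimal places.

The unemployment rate changes by −0.51 percentage points.

Initially, labor force = 107,997 + 5,084 = 113,081, so u = 5,084/113,081 = 4.50%.
After the first change, unemployed and labor force both fall by 1,185 → E = 107,997, U = 3,899, labor force = 111,896.
After the second change, employed falls and unemployed rises by 563; labor force unchanged → E = 107,434, U = 4,462, labor force = 111,896.
New unemployment rate = 4,462 / 111,896 = 3.99%.
Change = 3.99% − 4.50% = −0.51 percentage points.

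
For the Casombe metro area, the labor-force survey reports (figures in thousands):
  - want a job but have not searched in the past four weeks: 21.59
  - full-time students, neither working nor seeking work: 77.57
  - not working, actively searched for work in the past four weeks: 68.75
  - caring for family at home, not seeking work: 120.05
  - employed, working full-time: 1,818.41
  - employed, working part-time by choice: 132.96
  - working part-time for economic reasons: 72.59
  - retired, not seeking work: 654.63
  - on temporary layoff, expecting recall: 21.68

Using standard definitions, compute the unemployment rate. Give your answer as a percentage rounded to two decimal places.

Unemployment rate ≈ 4.28%.

Employed = 1,818.41 + 132.96 + 72.59 = 2,023.96 thousand (anyone who worked, including part-time for economic reasons, counts as employed).
Unemployed = 68.75 + 21.68 = 90.43 thousand (jobless and actively searching, or on temporary layoff).
Labor force = 2,023.96 + 90.43 = 2,114.39 thousand.
Unemployment rate = 90.43 / 2,114.39 = 4.28%.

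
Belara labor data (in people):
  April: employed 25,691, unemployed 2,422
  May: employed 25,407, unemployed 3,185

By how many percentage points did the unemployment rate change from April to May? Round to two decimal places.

The unemployment rate changed by +2.52 percentage points.

April: labor force = 25,691 + 2,422 = 28,113; u = 2,422/28,113 = 8.62%.
May: labor force = 25,407 + 3,185 = 28,592; u = 3,185/28,592 = 11.14%.
Change = 11.14% − 8.62% = +2.52 pp.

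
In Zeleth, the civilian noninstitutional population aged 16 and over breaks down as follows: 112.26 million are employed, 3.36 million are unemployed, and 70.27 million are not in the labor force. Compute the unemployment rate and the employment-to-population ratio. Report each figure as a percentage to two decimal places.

Labor force = employed + unemployed = 112.26 + 3.36 = 115.62 million.
Working-age population = 115.62 + 70.27 = 185.89 million.
Unemployment rate = 3.36 / 115.62 = 2.91%.
Employment-population ratio = 112.26 / 185.89 = 60.39%.

Unemployment rate ≈ 2.91%; employment-population ratio ≈ 60.39%.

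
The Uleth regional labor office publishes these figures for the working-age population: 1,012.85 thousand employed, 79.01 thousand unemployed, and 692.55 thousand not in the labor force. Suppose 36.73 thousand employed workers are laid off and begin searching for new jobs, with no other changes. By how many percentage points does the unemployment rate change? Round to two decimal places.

Initially, labor force = 1,012.85 + 79.01 = 1,091.86 thousand, so u = 79.01/1,091.86 = 7.24%.
After the change, employed falls and unemployed rises by 36.73; labor force unchanged → E = 976.12, U = 115.74, labor force = 1,091.86 thousand.
New unemployment rate = 115.74 / 1,091.86 = 10.60%.
Change = 10.60% − 7.24% = +3.36 percentage points.

The unemployment rate changes by +3.36 percentage points.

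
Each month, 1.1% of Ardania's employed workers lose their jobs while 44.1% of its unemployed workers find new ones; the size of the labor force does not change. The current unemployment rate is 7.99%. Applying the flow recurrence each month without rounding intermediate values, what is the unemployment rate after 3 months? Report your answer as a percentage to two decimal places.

With a fixed labor force, u_{t+1} = u_t + s·(1−u_t) − f·u_t = u_t·(1−s−f) + s.
Here 1−s−f = 0.548 and s = 0.011.
u_1 = 0.079900 × 0.548 + 0.011 = 0.054785.
u_2 = 0.054785 × 0.548 + 0.011 = 0.041022.
u_3 = 0.041022 × 0.548 + 0.011 = 0.033480.

Unemployment rate after three months ≈ 3.35%.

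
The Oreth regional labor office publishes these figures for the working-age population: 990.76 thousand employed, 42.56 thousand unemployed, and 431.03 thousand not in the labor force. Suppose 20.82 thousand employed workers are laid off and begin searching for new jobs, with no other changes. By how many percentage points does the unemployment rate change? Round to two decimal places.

Initially, labor force = 990.76 + 42.56 = 1,033.32 thousand, so u = 42.56/1,033.32 = 4.12%.
After the change, employed falls and unemployed rises by 20.82; labor force unchanged → E = 969.94, U = 63.38, labor force = 1,033.32 thousand.
New unemployment rate = 63.38 / 1,033.32 = 6.13%.
Change = 6.13% − 4.12% = +2.01 percentage points.

The unemployment rate changes by +2.01 percentage points.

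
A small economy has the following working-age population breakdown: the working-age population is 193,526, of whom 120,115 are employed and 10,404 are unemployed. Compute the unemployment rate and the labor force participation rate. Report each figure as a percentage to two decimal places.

Unemployment rate ≈ 7.97%; labor force participation rate ≈ 67.44%.

Labor force = employed + unemployed = 120,115 + 10,404 = 130,519.
Unemployment rate = 10,404 / 130,519 = 7.97%.
Labor force participation rate = 130,519 / 193,526 = 67.44%.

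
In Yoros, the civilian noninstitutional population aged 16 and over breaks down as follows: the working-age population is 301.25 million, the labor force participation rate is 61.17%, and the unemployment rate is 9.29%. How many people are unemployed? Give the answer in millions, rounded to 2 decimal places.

About 17.12 million are unemployed.

Labor force = 0.6117 × 301.25 = 184.27 million.
Unemployed = 0.0929 × 184.27 ≈ 17.12 million.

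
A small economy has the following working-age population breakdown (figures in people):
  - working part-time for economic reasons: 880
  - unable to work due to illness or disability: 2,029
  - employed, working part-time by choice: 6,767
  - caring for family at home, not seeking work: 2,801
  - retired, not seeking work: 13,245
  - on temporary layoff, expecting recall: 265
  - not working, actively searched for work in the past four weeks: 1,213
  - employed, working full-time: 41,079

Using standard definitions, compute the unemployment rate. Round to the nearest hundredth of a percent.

Employed = 880 + 6,767 + 41,079 = 48,726 (anyone who worked, including part-time for economic reasons, counts as employed).
Unemployed = 265 + 1,213 = 1,478 (jobless and actively searching, or on temporary layoff).
Labor force = 48,726 + 1,478 = 50,204.
Unemployment rate = 1,478 / 50,204 = 2.94%.

Unemployment rate ≈ 2.94%.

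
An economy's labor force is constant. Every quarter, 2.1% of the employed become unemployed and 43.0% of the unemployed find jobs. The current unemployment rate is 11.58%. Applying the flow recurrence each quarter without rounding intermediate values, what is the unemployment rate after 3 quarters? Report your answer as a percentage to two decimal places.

With a fixed labor force, u_{t+1} = u_t + s·(1−u_t) − f·u_t = u_t·(1−s−f) + s.
Here 1−s−f = 0.549 and s = 0.021.
u_1 = 0.115800 × 0.549 + 0.021 = 0.084574.
u_2 = 0.084574 × 0.549 + 0.021 = 0.067431.
u_3 = 0.067431 × 0.549 + 0.021 = 0.058020.

Unemployment rate after three quarters ≈ 5.80%.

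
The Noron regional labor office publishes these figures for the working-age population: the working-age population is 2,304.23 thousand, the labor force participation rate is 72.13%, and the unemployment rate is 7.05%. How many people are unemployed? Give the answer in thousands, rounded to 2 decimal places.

Labor force = 0.7213 × 2,304.23 = 1,662.04 thousand.
Unemployed = 0.0705 × 1,662.04 ≈ 117.17 thousand.

About 117.17 thousand are unemployed.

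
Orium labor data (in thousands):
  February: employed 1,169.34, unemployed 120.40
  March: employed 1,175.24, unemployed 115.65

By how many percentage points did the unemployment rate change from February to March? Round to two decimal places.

February: labor force = 1,169.34 + 120.40 = 1,289.74; u = 120.40/1,289.74 = 9.34%.
March: labor force = 1,175.24 + 115.65 = 1,290.89; u = 115.65/1,290.89 = 8.96%.
Change = 8.96% − 9.34% = −0.38 pp.

The unemployment rate changed by −0.38 percentage points.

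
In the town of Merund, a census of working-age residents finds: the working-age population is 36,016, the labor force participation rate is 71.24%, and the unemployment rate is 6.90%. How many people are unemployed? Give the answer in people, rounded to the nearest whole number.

Labor force = 0.7124 × 36,016 = 25,658.
Unemployed = 0.0690 × 25,658 ≈ 1,770.

About 1,770 are unemployed.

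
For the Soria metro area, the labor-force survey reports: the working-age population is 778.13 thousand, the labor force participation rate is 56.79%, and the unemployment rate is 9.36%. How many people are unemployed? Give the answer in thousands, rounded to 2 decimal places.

Labor force = 0.5679 × 778.13 = 441.90 thousand.
Unemployed = 0.0936 × 441.90 ≈ 41.36 thousand.

About 41.36 thousand are unemployed.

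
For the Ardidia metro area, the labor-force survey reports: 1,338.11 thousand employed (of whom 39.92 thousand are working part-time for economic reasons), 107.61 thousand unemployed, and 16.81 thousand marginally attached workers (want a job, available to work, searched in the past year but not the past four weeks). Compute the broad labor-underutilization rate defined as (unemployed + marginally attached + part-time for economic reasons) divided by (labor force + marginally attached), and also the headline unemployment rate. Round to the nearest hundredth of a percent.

Labor force = 1,338.11 + 107.61 = 1,445.72 thousand.
Numerator = 107.61 + 16.81 + 39.92 = 164.34 thousand.
Denominator = 1,445.72 + 16.81 = 1,462.53 thousand.
Broad rate = 164.34 / 1,462.53 = 11.24%.
Headline unemployment rate = 107.61 / 1,445.72 = 7.44%.

Broad underutilization rate ≈ 11.24%; headline unemployment rate ≈ 7.44%.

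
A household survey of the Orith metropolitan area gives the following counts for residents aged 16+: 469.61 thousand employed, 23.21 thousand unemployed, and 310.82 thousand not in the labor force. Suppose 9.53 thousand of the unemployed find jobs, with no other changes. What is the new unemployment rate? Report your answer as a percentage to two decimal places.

New unemployment rate ≈ 2.78%.

Initially, labor force = 469.61 + 23.21 = 492.82 thousand, so u = 23.21/492.82 = 4.71%.
After the change, unemployed falls and employed rises by 9.53; labor force unchanged → E = 479.14, U = 13.68, labor force = 492.82 thousand.
New unemployment rate = 13.68 / 492.82 = 2.78%.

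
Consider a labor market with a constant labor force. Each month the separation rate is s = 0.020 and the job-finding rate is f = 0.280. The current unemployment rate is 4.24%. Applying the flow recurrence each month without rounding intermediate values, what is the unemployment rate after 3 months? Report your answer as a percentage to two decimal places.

With a fixed labor force, u_{t+1} = u_t + s·(1−u_t) − f·u_t = u_t·(1−s−f) + s.
Here 1−s−f = 0.700 and s = 0.020.
u_1 = 0.042400 × 0.700 + 0.020 = 0.049680.
u_2 = 0.049680 × 0.700 + 0.020 = 0.054776.
u_3 = 0.054776 × 0.700 + 0.020 = 0.058343.

Unemployment rate after three months ≈ 5.83%.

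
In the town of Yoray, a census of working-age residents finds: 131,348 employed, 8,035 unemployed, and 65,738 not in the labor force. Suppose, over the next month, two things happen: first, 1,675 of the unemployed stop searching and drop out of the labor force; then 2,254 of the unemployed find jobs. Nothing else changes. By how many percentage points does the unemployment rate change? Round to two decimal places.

The unemployment rate changes by −2.78 percentage points.

Initially, labor force = 131,348 + 8,035 = 139,383, so u = 8,035/139,383 = 5.76%.
After the first change, unemployed and labor force both fall by 1,675 → E = 131,348, U = 6,360, labor force = 137,708.
After the second change, unemployed falls and employed rises by 2,254; labor force unchanged → E = 133,602, U = 4,106, labor force = 137,708.
New unemployment rate = 4,106 / 137,708 = 2.98%.
Change = 2.98% − 5.76% = −2.78 percentage points.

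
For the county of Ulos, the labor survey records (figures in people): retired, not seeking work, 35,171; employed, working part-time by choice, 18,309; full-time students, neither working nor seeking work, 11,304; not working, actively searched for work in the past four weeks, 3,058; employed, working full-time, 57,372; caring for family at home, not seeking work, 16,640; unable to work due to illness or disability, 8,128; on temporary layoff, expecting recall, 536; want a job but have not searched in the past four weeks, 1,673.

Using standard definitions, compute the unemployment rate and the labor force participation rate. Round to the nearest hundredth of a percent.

Unemployment rate ≈ 4.53%; labor force participation rate ≈ 52.09%.

Employed = 18,309 + 57,372 = 75,681.
Unemployed = 3,058 + 536 = 3,594 (jobless and actively searching, or on temporary layoff).
Labor force = 75,681 + 3,594 = 79,275.
Not in labor force = 35,171 + 11,304 + 16,640 + 8,128 + 1,673 = 72,916 (those not working and not actively searching are outside the labor force — including those who want a job but have given up searching).
Civilian working-age population = 79,275 + 72,916 = 152,191.
Unemployment rate = 3,594 / 79,275 = 4.53%.
Labor force participation rate = 79,275 / 152,191 = 52.09%.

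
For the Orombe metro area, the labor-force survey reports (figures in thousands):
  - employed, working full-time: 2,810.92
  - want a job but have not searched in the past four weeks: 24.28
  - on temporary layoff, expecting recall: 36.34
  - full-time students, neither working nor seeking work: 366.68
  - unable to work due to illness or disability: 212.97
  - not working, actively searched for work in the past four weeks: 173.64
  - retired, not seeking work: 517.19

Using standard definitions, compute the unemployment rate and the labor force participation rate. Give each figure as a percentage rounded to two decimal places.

Employed = 2,810.92 thousand.
Unemployed = 36.34 + 173.64 = 209.98 thousand (jobless and actively searching, or on temporary layoff).
Labor force = 2,810.92 + 209.98 = 3,020.90 thousand.
Not in labor force = 24.28 + 366.68 + 212.97 + 517.19 = 1,121.12 thousand (those not working and not actively searching are outside the labor force — including those who want a job but have given up searching).
Civilian working-age population = 3,020.90 + 1,121.12 = 4,142.02 thousand.
Unemployment rate = 209.98 / 3,020.90 = 6.95%.
Labor force participation rate = 3,020.90 / 4,142.02 = 72.93%.

Unemployment rate ≈ 6.95%; labor force participation rate ≈ 72.93%.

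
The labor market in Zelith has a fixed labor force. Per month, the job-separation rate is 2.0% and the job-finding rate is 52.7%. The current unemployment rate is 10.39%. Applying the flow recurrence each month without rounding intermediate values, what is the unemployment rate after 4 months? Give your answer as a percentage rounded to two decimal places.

Unemployment rate after four months ≈ 3.94%.

With a fixed labor force, u_{t+1} = u_t + s·(1−u_t) − f·u_t = u_t·(1−s−f) + s.
Here 1−s−f = 0.453 and s = 0.020.
u_1 = 0.103900 × 0.453 + 0.020 = 0.067067.
u_2 = 0.067067 × 0.453 + 0.020 = 0.050381.
u_3 = 0.050381 × 0.453 + 0.020 = 0.042823.
u_4 = 0.042823 × 0.453 + 0.020 = 0.039399.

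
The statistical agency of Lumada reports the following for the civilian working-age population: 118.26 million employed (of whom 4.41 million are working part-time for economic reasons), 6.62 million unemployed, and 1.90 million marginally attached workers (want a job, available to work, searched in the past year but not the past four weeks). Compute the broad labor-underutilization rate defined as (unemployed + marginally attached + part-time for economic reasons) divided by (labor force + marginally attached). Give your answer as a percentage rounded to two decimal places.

Labor force = 118.26 + 6.62 = 124.88 million.
Numerator = 6.62 + 1.90 + 4.41 = 12.93 million.
Denominator = 124.88 + 1.90 = 126.78 million.
Broad rate = 12.93 / 126.78 = 10.20%.

Broad underutilization rate ≈ 10.20%.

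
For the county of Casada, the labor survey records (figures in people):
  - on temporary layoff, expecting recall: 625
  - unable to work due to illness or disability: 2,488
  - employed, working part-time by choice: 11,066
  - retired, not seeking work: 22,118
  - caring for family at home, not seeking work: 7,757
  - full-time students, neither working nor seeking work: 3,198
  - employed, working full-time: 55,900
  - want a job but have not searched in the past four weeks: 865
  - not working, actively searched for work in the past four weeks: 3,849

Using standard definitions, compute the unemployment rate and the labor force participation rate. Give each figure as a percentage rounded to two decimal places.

Unemployment rate ≈ 6.26%; labor force participation rate ≈ 66.23%.

Employed = 11,066 + 55,900 = 66,966.
Unemployed = 625 + 3,849 = 4,474 (jobless and actively searching, or on temporary layoff).
Labor force = 66,966 + 4,474 = 71,440.
Not in labor force = 2,488 + 22,118 + 7,757 + 3,198 + 865 = 36,426 (those not working and not actively searching are outside the labor force — including those who want a job but have given up searching).
Civilian working-age population = 71,440 + 36,426 = 107,866.
Unemployment rate = 4,474 / 71,440 = 6.26%.
Labor force participation rate = 71,440 / 107,866 = 66.23%.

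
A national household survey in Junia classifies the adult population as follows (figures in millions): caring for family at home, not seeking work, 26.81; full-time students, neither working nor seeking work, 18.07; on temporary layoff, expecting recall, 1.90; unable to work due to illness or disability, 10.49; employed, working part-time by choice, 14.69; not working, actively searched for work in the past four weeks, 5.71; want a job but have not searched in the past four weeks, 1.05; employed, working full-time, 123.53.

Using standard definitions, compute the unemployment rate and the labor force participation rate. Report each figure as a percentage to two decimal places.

Unemployment rate ≈ 5.22%; labor force participation rate ≈ 72.10%.

Employed = 14.69 + 123.53 = 138.22 million.
Unemployed = 1.90 + 5.71 = 7.61 million (jobless and actively searching, or on temporary layoff).
Labor force = 138.22 + 7.61 = 145.83 million.
Not in labor force = 26.81 + 18.07 + 10.49 + 1.05 = 56.42 million (those not working and not actively searching are outside the labor force — including those who want a job but have given up searching).
Civilian working-age population = 145.83 + 56.42 = 202.25 million.
Unemployment rate = 7.61 / 145.83 = 5.22%.
Labor force participation rate = 145.83 / 202.25 = 72.10%.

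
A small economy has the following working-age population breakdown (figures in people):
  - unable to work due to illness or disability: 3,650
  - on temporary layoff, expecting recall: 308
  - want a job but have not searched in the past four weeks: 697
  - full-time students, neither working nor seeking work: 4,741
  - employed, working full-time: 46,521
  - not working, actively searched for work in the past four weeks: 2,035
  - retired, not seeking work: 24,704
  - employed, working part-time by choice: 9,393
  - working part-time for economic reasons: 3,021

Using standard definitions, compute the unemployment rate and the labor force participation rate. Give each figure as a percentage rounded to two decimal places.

Employed = 46,521 + 9,393 + 3,021 = 58,935 (anyone who worked, including part-time for economic reasons, counts as employed).
Unemployed = 308 + 2,035 = 2,343 (jobless and actively searching, or on temporary layoff).
Labor force = 58,935 + 2,343 = 61,278.
Not in labor force = 3,650 + 697 + 4,741 + 24,704 = 33,792 (those not working and not actively searching are outside the labor force — including those who want a job but have given up searching).
Civilian working-age population = 61,278 + 33,792 = 95,070.
Unemployment rate = 2,343 / 61,278 = 3.82%.
Labor force participation rate = 61,278 / 95,070 = 64.46%.

Unemployment rate ≈ 3.82%; labor force participation rate ≈ 64.46%.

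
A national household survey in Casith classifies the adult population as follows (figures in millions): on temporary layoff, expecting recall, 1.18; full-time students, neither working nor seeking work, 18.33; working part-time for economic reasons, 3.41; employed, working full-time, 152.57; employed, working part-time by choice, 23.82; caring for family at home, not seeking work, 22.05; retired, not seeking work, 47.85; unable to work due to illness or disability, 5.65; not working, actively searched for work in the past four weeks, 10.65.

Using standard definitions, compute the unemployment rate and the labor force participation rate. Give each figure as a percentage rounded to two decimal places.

Unemployment rate ≈ 6.17%; labor force participation rate ≈ 67.12%.

Employed = 3.41 + 152.57 + 23.82 = 179.80 million (anyone who worked, including part-time for economic reasons, counts as employed).
Unemployed = 1.18 + 10.65 = 11.83 million (jobless and actively searching, or on temporary layoff).
Labor force = 179.80 + 11.83 = 191.63 million.
Not in labor force = 18.33 + 22.05 + 47.85 + 5.65 = 93.88 million (those not working and not actively searching are outside the labor force).
Civilian working-age population = 191.63 + 93.88 = 285.51 million.
Unemployment rate = 11.83 / 191.63 = 6.17%.
Labor force participation rate = 191.63 / 285.51 = 67.12%.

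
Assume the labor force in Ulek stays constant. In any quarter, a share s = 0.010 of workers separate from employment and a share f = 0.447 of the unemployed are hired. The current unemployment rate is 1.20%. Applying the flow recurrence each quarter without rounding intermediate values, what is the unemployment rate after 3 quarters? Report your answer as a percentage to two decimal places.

Unemployment rate after three quarters ≈ 2.03%.

With a fixed labor force, u_{t+1} = u_t + s·(1−u_t) − f·u_t = u_t·(1−s−f) + s.
Here 1−s−f = 0.543 and s = 0.010.
u_1 = 0.012000 × 0.543 + 0.010 = 0.016516.
u_2 = 0.016516 × 0.543 + 0.010 = 0.018968.
u_3 = 0.018968 × 0.543 + 0.010 = 0.020300.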